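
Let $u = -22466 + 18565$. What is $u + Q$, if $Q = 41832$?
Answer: $37931$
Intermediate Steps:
$u = -3901$
$u + Q = -3901 + 41832 = 37931$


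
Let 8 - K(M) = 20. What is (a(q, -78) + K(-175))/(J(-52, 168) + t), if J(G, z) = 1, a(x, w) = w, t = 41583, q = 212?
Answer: -45/20792 ≈ -0.0021643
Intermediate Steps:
K(M) = -12 (K(M) = 8 - 1*20 = 8 - 20 = -12)
(a(q, -78) + K(-175))/(J(-52, 168) + t) = (-78 - 12)/(1 + 41583) = -90/41584 = -90*1/41584 = -45/20792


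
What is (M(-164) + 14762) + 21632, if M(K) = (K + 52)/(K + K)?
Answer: 1492168/41 ≈ 36394.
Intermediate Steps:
M(K) = (52 + K)/(2*K) (M(K) = (52 + K)/((2*K)) = (52 + K)*(1/(2*K)) = (52 + K)/(2*K))
(M(-164) + 14762) + 21632 = ((½)*(52 - 164)/(-164) + 14762) + 21632 = ((½)*(-1/164)*(-112) + 14762) + 21632 = (14/41 + 14762) + 21632 = 605256/41 + 21632 = 1492168/41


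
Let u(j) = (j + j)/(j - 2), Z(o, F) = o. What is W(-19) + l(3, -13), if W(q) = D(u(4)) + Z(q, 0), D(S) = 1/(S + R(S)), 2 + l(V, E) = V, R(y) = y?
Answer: -143/8 ≈ -17.875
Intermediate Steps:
l(V, E) = -2 + V
u(j) = 2*j/(-2 + j) (u(j) = (2*j)/(-2 + j) = 2*j/(-2 + j))
D(S) = 1/(2*S) (D(S) = 1/(S + S) = 1/(2*S))
W(q) = 1/8 + q (W(q) = 1/(2*((2*4/(-2 + 4)))) + q = 1/(2*((2*4/2))) + q = 1/(2*((2*4*(1/2)))) + q = (1/2)/4 + q = (1/2)*(1/4) + q = 1/8 + q)
W(-19) + l(3, -13) = (1/8 - 19) + (-2 + 3) = -151/8 + 1 = -143/8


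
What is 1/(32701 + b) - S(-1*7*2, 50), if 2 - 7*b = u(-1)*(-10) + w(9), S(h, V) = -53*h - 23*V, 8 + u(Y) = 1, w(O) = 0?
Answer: 93366319/228839 ≈ 408.00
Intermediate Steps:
u(Y) = -7 (u(Y) = -8 + 1 = -7)
b = -68/7 (b = 2/7 - (-7*(-10) + 0)/7 = 2/7 - (70 + 0)/7 = 2/7 - ⅐*70 = 2/7 - 10 = -68/7 ≈ -9.7143)
1/(32701 + b) - S(-1*7*2, 50) = 1/(32701 - 68/7) - (-53*(-1*7)*2 - 23*50) = 1/(228839/7) - (-(-371)*2 - 1150) = 7/228839 - (-53*(-14) - 1150) = 7/228839 - (742 - 1150) = 7/228839 - 1*(-408) = 7/228839 + 408 = 93366319/228839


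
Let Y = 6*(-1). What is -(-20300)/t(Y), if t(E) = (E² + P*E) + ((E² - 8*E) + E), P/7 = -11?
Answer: 5075/144 ≈ 35.243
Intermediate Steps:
Y = -6
P = -77 (P = 7*(-11) = -77)
t(E) = -84*E + 2*E² (t(E) = (E² - 77*E) + ((E² - 8*E) + E) = (E² - 77*E) + (E² - 7*E) = -84*E + 2*E²)
-(-20300)/t(Y) = -(-20300)/(2*(-6)*(-42 - 6)) = -(-20300)/(2*(-6)*(-48)) = -(-20300)/576 = -70*(-145/288) = 5075/144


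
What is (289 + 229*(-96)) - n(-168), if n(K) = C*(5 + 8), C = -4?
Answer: -21643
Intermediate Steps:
n(K) = -52 (n(K) = -4*(5 + 8) = -4*13 = -52)
(289 + 229*(-96)) - n(-168) = (289 + 229*(-96)) - 1*(-52) = (289 - 21984) + 52 = -21695 + 52 = -21643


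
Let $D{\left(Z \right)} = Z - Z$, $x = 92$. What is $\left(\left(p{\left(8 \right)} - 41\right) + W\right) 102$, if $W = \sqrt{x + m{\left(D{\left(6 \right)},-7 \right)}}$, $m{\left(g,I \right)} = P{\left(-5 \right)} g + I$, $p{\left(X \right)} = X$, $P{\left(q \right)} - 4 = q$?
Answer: $-3366 + 102 \sqrt{85} \approx -2425.6$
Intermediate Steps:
$P{\left(q \right)} = 4 + q$
$D{\left(Z \right)} = 0$
$m{\left(g,I \right)} = I - g$ ($m{\left(g,I \right)} = \left(4 - 5\right) g + I = - g + I = I - g$)
$W = \sqrt{85}$ ($W = \sqrt{92 - 7} = \sqrt{85} \approx 9.2195$)
$\left(\left(p{\left(8 \right)} - 41\right) + W\right) 102 = \left(\left(8 - 41\right) + \sqrt{85}\right) 102 = \left(-33 + \sqrt{85}\right) 102 = -3366 + 102 \sqrt{85}$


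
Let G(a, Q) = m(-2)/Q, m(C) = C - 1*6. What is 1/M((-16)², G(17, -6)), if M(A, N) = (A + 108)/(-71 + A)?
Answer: 185/364 ≈ 0.50824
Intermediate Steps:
m(C) = -6 + C (m(C) = C - 6 = -6 + C)
G(a, Q) = -8/Q (G(a, Q) = (-6 - 2)/Q = -8/Q)
M(A, N) = (108 + A)/(-71 + A)
1/M((-16)², G(17, -6)) = 1/((108 + (-16)²)/(-71 + (-16)²)) = 1/((108 + 256)/(-71 + 256)) = 1/(364/185) = 185/364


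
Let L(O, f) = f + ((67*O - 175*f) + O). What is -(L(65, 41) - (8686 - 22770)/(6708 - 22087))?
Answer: 5964670/2197 ≈ 2714.9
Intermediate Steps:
L(O, f) = -174*f + 68*O (L(O, f) = f + ((-175*f + 67*O) + O) = f + (-175*f + 68*O) = -174*f + 68*O)
-(L(65, 41) - (8686 - 22770)/(6708 - 22087)) = -((-174*41 + 68*65) - (8686 - 22770)/(6708 - 22087)) = -((-7134 + 4420) - (-14084)/(-15379)) = -(-2714 - (-14084)*(-1)/15379) = -(-2714 - 1*2012/2197) = -(-2714 - 2012/2197) = -1*(-5964670/2197) = 5964670/2197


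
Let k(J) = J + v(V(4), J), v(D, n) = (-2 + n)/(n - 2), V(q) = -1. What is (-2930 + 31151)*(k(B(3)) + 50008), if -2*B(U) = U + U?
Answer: 1411219326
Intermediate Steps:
B(U) = -U (B(U) = -(U + U)/2 = -U)
v(D, n) = 1 (v(D, n) = (-2 + n)/(-2 + n) = 1)
k(J) = 1 + J (k(J) = J + 1 = 1 + J)
(-2930 + 31151)*(k(B(3)) + 50008) = (-2930 + 31151)*((1 - 1*3) + 50008) = 28221*((1 - 3) + 50008) = 28221*(-2 + 50008) = 28221*50006 = 1411219326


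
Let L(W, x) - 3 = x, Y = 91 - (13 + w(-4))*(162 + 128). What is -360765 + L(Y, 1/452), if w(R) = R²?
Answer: -163064423/452 ≈ -3.6076e+5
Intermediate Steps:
Y = -8319 (Y = 91 - (13 + (-4)²)*(162 + 128) = 91 - (13 + 16)*290 = 91 - 29*290 = 91 - 1*8410 = 91 - 8410 = -8319)
L(W, x) = 3 + x
-360765 + L(Y, 1/452) = -360765 + (3 + 1/452) = -360765 + 1357/452 = -163064423/452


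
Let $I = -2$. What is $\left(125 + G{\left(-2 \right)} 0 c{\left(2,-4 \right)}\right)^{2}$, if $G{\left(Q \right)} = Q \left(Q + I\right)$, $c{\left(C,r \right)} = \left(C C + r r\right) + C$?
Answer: $15625$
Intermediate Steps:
$c{\left(C,r \right)} = C + C^{2} + r^{2}$ ($c{\left(C,r \right)} = \left(C^{2} + r^{2}\right) + C = C + C^{2} + r^{2}$)
$G{\left(Q \right)} = Q \left(-2 + Q\right)$ ($G{\left(Q \right)} = Q \left(Q - 2\right) = Q \left(-2 + Q\right)$)
$\left(125 + G{\left(-2 \right)} 0 c{\left(2,-4 \right)}\right)^{2} = \left(125 + - 2 \left(-2 - 2\right) 0 \left(2 + 2^{2} + \left(-4\right)^{2}\right)\right)^{2} = \left(125 + \left(-2\right) \left(-4\right) 0 \left(2 + 4 + 16\right)\right)^{2} = \left(125 + 8 \cdot 0 \cdot 22\right)^{2} = \left(125 + 0 \cdot 22\right)^{2} = \left(125 + 0\right)^{2} = 125^{2} = 15625$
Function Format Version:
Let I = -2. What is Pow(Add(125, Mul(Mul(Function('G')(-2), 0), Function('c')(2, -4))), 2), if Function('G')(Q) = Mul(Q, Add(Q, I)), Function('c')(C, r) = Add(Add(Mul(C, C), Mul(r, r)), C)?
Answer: 15625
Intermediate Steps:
Function('c')(C, r) = Add(C, Pow(C, 2), Pow(r, 2)) (Function('c')(C, r) = Add(Add(Pow(C, 2), Pow(r, 2)), C) = Add(C, Pow(C, 2), Pow(r, 2)))
Function('G')(Q) = Mul(Q, Add(-2, Q)) (Function('G')(Q) = Mul(Q, Add(Q, -2)) = Mul(Q, Add(-2, Q)))
Pow(Add(125, Mul(Mul(Function('G')(-2), 0), Function('c')(2, -4))), 2) = Pow(Add(125, Mul(Mul(Mul(-2, Add(-2, -2)), 0), Add(2, Pow(2, 2), Pow(-4, 2)))), 2) = Pow(Add(125, Mul(Mul(Mul(-2, -4), 0), Add(2, 4, 16))), 2) = Pow(Add(125, Mul(Mul(8, 0), 22)), 2) = Pow(Add(125, Mul(0, 22)), 2) = Pow(Add(125, 0), 2) = Pow(125, 2) = 15625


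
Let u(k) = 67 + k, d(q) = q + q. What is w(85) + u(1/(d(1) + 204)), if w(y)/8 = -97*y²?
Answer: -1154945797/206 ≈ -5.6065e+6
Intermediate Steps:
w(y) = -776*y² (w(y) = 8*(-97*y²) = -776*y²)
d(q) = 2*q
w(85) + u(1/(d(1) + 204)) = -776*85² + (67 + 1/(2*1 + 204)) = -776*7225 + (67 + 1/(2 + 204)) = -5606600 + (67 + 1/206) = -5606600 + 13803/206 = -1154945797/206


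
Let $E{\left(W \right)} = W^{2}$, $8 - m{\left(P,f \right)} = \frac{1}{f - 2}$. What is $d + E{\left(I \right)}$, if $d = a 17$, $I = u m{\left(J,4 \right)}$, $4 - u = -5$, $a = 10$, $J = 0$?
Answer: $\frac{18905}{4} \approx 4726.3$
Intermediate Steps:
$m{\left(P,f \right)} = 8 - \frac{1}{-2 + f}$ ($m{\left(P,f \right)} = 8 - \frac{1}{f - 2} = 8 - \frac{1}{-2 + f}$)
$u = 9$ ($u = 4 - -5 = 4 + 5 = 9$)
$I = \frac{135}{2}$ ($I = 9 \frac{-17 + 8 \cdot 4}{-2 + 4} = 9 \frac{-17 + 32}{2} = 9 \cdot \frac{1}{2} \cdot 15 = 9 \cdot \frac{15}{2} = \frac{135}{2} \approx 67.5$)
$d = 170$ ($d = 10 \cdot 17 = 170$)
$d + E{\left(I \right)} = 170 + \left(\frac{135}{2}\right)^{2} = 170 + \frac{18225}{4} = \frac{18905}{4}$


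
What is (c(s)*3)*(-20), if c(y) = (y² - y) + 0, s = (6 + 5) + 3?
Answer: -10920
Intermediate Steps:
s = 14 (s = 11 + 3 = 14)
c(y) = y² - y
(c(s)*3)*(-20) = ((14*(-1 + 14))*3)*(-20) = ((14*13)*3)*(-20) = (182*3)*(-20) = 546*(-20) = -10920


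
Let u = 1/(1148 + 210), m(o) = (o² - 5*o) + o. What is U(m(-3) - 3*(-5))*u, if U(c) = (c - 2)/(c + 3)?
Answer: 17/26481 ≈ 0.00064197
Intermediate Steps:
m(o) = o² - 4*o
u = 1/1358 ≈ 0.00073638
U(c) = (-2 + c)/(3 + c)
U(m(-3) - 3*(-5))*u = ((-2 + (-3*(-4 - 3) - 3*(-5)))/(3 + (-3*(-4 - 3) - 3*(-5))))*(1/1358) = ((-2 + (-3*(-7) + 15))/(3 + (-3*(-7) + 15)))*(1/1358) = ((-2 + (21 + 15))/(3 + (21 + 15)))*(1/1358) = ((-2 + 36)/(3 + 36))*(1/1358) = (34/39)*(1/1358) = 17/26481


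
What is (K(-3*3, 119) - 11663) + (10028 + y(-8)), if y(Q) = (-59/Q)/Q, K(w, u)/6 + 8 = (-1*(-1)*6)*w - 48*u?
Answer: -2321915/64 ≈ -36280.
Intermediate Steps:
K(w, u) = -48 - 288*u + 36*w (K(w, u) = -48 + 6*((-1*(-1)*6)*w - 48*u) = -48 + 6*((1*6)*w - 48*u) = -48 + 6*(6*w - 48*u) = -48 + 6*(-48*u + 6*w) = -48 + (-288*u + 36*w) = -48 - 288*u + 36*w)
y(Q) = -59/Q²
(K(-3*3, 119) - 11663) + (10028 + y(-8)) = ((-48 - 288*119 + 36*(-3*3)) - 11663) + (10028 - 59/(-8)²) = ((-48 - 34272 + 36*(-9)) - 11663) + (10028 - 59*1/64) = ((-48 - 34272 - 324) - 11663) + (10028 - 59/64) = (-34644 - 11663) + 641733/64 = -46307 + 641733/64 = -2321915/64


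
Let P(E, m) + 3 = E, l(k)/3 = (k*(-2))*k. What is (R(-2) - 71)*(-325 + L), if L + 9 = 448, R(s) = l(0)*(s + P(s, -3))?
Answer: -8094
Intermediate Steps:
l(k) = -6*k² (l(k) = 3*((k*(-2))*k) = 3*((-2*k)*k) = 3*(-2*k²) = -6*k²)
P(E, m) = -3 + E
R(s) = 0 (R(s) = (-6*0²)*(s + (-3 + s)) = (-6*0)*(-3 + 2*s) = 0*(-3 + 2*s) = 0)
L = 439 (L = -9 + 448 = 439)
(R(-2) - 71)*(-325 + L) = (0 - 71)*(-325 + 439) = -71*114 = -8094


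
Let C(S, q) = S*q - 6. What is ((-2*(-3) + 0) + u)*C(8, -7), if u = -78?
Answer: 4464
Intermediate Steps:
C(S, q) = -6 + S*q
((-2*(-3) + 0) + u)*C(8, -7) = ((-2*(-3) + 0) - 78)*(-6 + 8*(-7)) = ((6 + 0) - 78)*(-6 - 56) = (6 - 78)*(-62) = -72*(-62) = 4464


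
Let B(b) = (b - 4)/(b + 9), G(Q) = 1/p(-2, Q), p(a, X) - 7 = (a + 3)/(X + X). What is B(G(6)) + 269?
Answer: 208685/777 ≈ 268.58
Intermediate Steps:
p(a, X) = 7 + (3 + a)/(2*X) (p(a, X) = 7 + (a + 3)/(X + X) = 7 + (3 + a)/((2*X)) = 7 + (3 + a)*(1/(2*X)) = 7 + (3 + a)/(2*X))
G(Q) = 2*Q/(1 + 14*Q) (G(Q) = 1/((3 - 2 + 14*Q)/(2*Q)) = 1/((1 + 14*Q)/(2*Q)) = 2*Q/(1 + 14*Q))
B(b) = (-4 + b)/(9 + b)
B(G(6)) + 269 = (-4 + 2*6/(1 + 14*6))/(9 + 2*6/(1 + 14*6)) + 269 = (-4 + 2*6/(1 + 84))/(9 + 2*6/(1 + 84)) + 269 = (-4 + 2*6/85)/(9 + 2*6/85) + 269 = (-4 + 2*6*(1/85))/(9 + 2*6*(1/85)) + 269 = (-4 + 12/85)/(9 + 12/85) + 269 = -328/85/(777/85) + 269 = (85/777)*(-328/85) + 269 = -328/777 + 269 = 208685/777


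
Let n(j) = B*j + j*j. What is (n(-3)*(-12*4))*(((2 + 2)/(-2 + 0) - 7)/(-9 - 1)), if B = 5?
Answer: 1296/5 ≈ 259.20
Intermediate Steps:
n(j) = j**2 + 5*j (n(j) = 5*j + j*j = 5*j + j**2 = j**2 + 5*j)
(n(-3)*(-12*4))*(((2 + 2)/(-2 + 0) - 7)/(-9 - 1)) = ((-3*(5 - 3))*(-12*4))*(((2 + 2)/(-2 + 0) - 7)/(-9 - 1)) = (-3*2*(-48))*((4/(-2) - 7)/(-10)) = (-6*(-48))*((4*(-1/2) - 7)*(-1/10)) = 288*((-2 - 7)*(-1/10)) = 288*(-9*(-1/10)) = 288*(9/10) = 1296/5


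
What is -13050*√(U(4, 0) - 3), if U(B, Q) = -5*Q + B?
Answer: -13050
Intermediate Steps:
U(B, Q) = B - 5*Q
-13050*√(U(4, 0) - 3) = -13050*√((4 - 5*0) - 3) = -13050*√((4 + 0) - 3) = -13050*√(4 - 3) = -13050*√1 = -13050*1 = -13050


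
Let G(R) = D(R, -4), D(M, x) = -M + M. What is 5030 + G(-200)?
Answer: 5030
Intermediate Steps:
D(M, x) = 0
G(R) = 0
5030 + G(-200) = 5030 + 0 = 5030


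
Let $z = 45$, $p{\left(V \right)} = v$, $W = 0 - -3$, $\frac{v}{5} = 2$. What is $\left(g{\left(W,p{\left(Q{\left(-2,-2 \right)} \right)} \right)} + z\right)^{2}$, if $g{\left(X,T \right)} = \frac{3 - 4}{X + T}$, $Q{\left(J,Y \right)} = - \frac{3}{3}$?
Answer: $\frac{341056}{169} \approx 2018.1$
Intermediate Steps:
$v = 10$ ($v = 5 \cdot 2 = 10$)
$Q{\left(J,Y \right)} = -1$ ($Q{\left(J,Y \right)} = \left(-3\right) \frac{1}{3} = -1$)
$W = 3$ ($W = 0 + 3 = 3$)
$p{\left(V \right)} = 10$
$g{\left(X,T \right)} = - \frac{1}{T + X}$
$\left(g{\left(W,p{\left(Q{\left(-2,-2 \right)} \right)} \right)} + z\right)^{2} = \left(- \frac{1}{10 + 3} + 45\right)^{2} = \left(- \frac{1}{13} + 45\right)^{2} = \left(\frac{584}{13}\right)^{2} = \frac{341056}{169}$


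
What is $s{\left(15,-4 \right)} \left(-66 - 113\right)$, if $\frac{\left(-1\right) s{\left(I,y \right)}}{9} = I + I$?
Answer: $48330$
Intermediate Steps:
$s{\left(I,y \right)} = - 18 I$ ($s{\left(I,y \right)} = - 9 \left(I + I\right) = - 9 \cdot 2 I = - 18 I$)
$s{\left(15,-4 \right)} \left(-66 - 113\right) = \left(-18\right) 15 \left(-66 - 113\right) = \left(-270\right) \left(-179\right) = 48330$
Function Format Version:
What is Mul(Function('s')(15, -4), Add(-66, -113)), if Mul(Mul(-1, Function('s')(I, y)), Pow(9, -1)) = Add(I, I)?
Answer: 48330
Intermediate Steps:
Function('s')(I, y) = Mul(-18, I) (Function('s')(I, y) = Mul(-9, Add(I, I)) = Mul(-9, Mul(2, I)) = Mul(-18, I))
Mul(Function('s')(15, -4), Add(-66, -113)) = Mul(Mul(-18, 15), Add(-66, -113)) = Mul(-270, -179) = 48330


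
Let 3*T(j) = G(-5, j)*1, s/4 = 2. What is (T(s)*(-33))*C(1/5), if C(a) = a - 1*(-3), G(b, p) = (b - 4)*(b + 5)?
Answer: 0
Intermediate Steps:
G(b, p) = (-4 + b)*(5 + b)
s = 8 (s = 4*2 = 8)
T(j) = 0 (T(j) = ((-20 - 5 + (-5)²)*1)/3 = ((-20 - 5 + 25)*1)/3 = (0*1)/3 = (⅓)*0 = 0)
C(a) = 3 + a (C(a) = a + 3 = 3 + a)
(T(s)*(-33))*C(1/5) = (0*(-33))*(3 + 1/5) = 0*(3 + 1*(⅕)) = 0*(3 + ⅕) = 0*(16/5) = 0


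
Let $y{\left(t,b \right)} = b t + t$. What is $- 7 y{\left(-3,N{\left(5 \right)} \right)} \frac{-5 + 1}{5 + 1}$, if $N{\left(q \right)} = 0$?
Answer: $-14$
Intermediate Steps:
$y{\left(t,b \right)} = t + b t$
$- 7 y{\left(-3,N{\left(5 \right)} \right)} \frac{-5 + 1}{5 + 1} = - 7 \left(- 3 \left(1 + 0\right)\right) \frac{-5 + 1}{5 + 1} = - 7 \left(\left(-3\right) 1\right) \left(- \frac{4}{6}\right) = \left(-7\right) \left(-3\right) \left(\left(-4\right) \frac{1}{6}\right) = 21 \left(- \frac{2}{3}\right) = -14$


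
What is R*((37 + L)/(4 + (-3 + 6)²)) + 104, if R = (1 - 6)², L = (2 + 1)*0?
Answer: 2277/13 ≈ 175.15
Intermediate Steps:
L = 0 (L = 3*0 = 0)
R = 25 (R = (-5)² = 25)
R*((37 + L)/(4 + (-3 + 6)²)) + 104 = 25*((37 + 0)/(4 + (-3 + 6)²)) + 104 = 25*(37/(4 + 3²)) + 104 = 25*(37/(4 + 9)) + 104 = 25*(37/13) + 104 = 925/13 + 104 = 2277/13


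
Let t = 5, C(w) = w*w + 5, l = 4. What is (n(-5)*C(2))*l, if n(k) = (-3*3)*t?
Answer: -1620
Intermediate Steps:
C(w) = 5 + w² (C(w) = w² + 5 = 5 + w²)
n(k) = -45 (n(k) = -3*3*5 = -9*5 = -45)
(n(-5)*C(2))*l = -45*(5 + 2²)*4 = -45*(5 + 4)*4 = -45*9*4 = -405*4 = -1620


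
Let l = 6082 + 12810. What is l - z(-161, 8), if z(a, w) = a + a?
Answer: 19214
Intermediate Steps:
z(a, w) = 2*a
l = 18892
l - z(-161, 8) = 18892 - 2*(-161) = 18892 - 1*(-322) = 18892 + 322 = 19214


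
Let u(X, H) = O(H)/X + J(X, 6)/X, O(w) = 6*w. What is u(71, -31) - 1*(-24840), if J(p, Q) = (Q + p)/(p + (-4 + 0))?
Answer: 118151495/4757 ≈ 24837.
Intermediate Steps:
J(p, Q) = (Q + p)/(-4 + p) (J(p, Q) = (Q + p)/(p - 4) = (Q + p)/(-4 + p))
u(X, H) = 6*H/X + (6 + X)/(X*(-4 + X)) (u(X, H) = (6*H)/X + ((6 + X)/(-4 + X))/X = 6*H/X + (6 + X)/(X*(-4 + X)))
u(71, -31) - 1*(-24840) = (6 + 71 + 6*(-31)*(-4 + 71))/(71*(-4 + 71)) - 1*(-24840) = (1/71)*(6 + 71 + 6*(-31)*67)/67 + 24840 = (1/71)*(1/67)*(6 + 71 - 12462) + 24840 = (1/71)*(1/67)*(-12385) + 24840 = -12385/4757 + 24840 = 118151495/4757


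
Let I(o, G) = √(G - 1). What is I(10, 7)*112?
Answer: 112*√6 ≈ 274.34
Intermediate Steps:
I(o, G) = √(-1 + G)
I(10, 7)*112 = √(-1 + 7)*112 = √6*112 = 112*√6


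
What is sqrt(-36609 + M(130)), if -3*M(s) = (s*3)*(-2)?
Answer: I*sqrt(36349) ≈ 190.65*I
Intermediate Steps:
M(s) = 2*s (M(s) = -s*3*(-2)/3 = -3*s*(-2)/3 = -(-2)*s = 2*s)
sqrt(-36609 + M(130)) = sqrt(-36609 + 2*130) = sqrt(-36609 + 260) = sqrt(-36349) = I*sqrt(36349)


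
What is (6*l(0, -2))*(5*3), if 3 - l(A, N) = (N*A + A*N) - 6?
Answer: 810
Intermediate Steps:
l(A, N) = 9 - 2*A*N (l(A, N) = 3 - ((N*A + A*N) - 6) = 3 - ((A*N + A*N) - 6) = 3 - (2*A*N - 6) = 3 - (-6 + 2*A*N) = 3 + (6 - 2*A*N) = 9 - 2*A*N)
(6*l(0, -2))*(5*3) = (6*(9 - 2*0*(-2)))*(5*3) = (6*(9 + 0))*15 = (6*9)*15 = 54*15 = 810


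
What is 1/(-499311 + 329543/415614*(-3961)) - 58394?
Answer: -47999164787917130960/821987957459971 ≈ -58394.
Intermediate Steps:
1/(-499311 + 329543/415614*(-3961)) - 58394 = -1/3961/(-499311 + 329543*(1/415614)) - 58394 = -1/3961/(-499311 + 329543/415614) - 58394 = -1/3961/(-207520312411/415614) - 58394 = -415614/207520312411*(-1/3961) - 58394 = 415614/821987957459971 - 58394 = -47999164787917130960/821987957459971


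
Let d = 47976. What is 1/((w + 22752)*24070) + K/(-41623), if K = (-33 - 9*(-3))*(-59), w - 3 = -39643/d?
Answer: -4650871796319906/546845419030544785 ≈ -0.0085049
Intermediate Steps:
w = 104285/47976 (w = 3 - 39643/47976 = 104285/47976 ≈ 2.1737)
K = 354 (K = (-33 + 27)*(-59) = -6*(-59) = 354)
1/((w + 22752)*24070) + K/(-41623) = 1/((104285/47976 + 22752)*24070) + 354/(-41623) = (1/24070)/(1091654237/47976) + 354*(-1/41623) = (47976/1091654237)*(1/24070) - 354/41623 = 23988/13138058742295 - 354/41623 = -4650871796319906/546845419030544785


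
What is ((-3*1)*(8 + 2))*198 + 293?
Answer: -5647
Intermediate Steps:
((-3*1)*(8 + 2))*198 + 293 = -3*10*198 + 293 = -30*198 + 293 = -5940 + 293 = -5647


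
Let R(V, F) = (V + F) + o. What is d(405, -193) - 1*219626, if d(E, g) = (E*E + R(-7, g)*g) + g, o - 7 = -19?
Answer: -14878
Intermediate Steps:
o = -12 (o = 7 - 19 = -12)
R(V, F) = -12 + F + V (R(V, F) = (V + F) - 12 = (F + V) - 12 = -12 + F + V)
d(E, g) = g + E**2 + g*(-19 + g) (d(E, g) = (E*E + (-12 + g - 7)*g) + g = (E**2 + (-19 + g)*g) + g = (E**2 + g*(-19 + g)) + g = g + E**2 + g*(-19 + g))
d(405, -193) - 1*219626 = (-193 + 405**2 - 193*(-19 - 193)) - 1*219626 = (-193 + 164025 - 193*(-212)) - 219626 = (-193 + 164025 + 40916) - 219626 = 204748 - 219626 = -14878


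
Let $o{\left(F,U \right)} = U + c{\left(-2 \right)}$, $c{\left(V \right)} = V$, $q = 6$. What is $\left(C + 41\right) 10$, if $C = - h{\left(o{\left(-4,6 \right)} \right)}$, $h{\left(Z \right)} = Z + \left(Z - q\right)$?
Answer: $390$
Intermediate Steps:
$o{\left(F,U \right)} = -2 + U$ ($o{\left(F,U \right)} = U - 2 = -2 + U$)
$h{\left(Z \right)} = -6 + 2 Z$ ($h{\left(Z \right)} = Z + \left(Z - 6\right) = Z + \left(-6 + Z\right) = -6 + 2 Z$)
$C = -2$ ($C = - (-6 + 2 \left(-2 + 6\right)) = - (-6 + 2 \cdot 4) = - (-6 + 8) = \left(-1\right) 2 = -2$)
$\left(C + 41\right) 10 = \left(-2 + 41\right) 10 = 39 \cdot 10 = 390$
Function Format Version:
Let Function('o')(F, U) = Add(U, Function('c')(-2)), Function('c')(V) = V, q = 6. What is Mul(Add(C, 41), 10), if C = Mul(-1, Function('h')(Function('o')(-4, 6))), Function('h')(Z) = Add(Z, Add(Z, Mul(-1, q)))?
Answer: 390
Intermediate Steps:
Function('o')(F, U) = Add(-2, U) (Function('o')(F, U) = Add(U, -2) = Add(-2, U))
Function('h')(Z) = Add(-6, Mul(2, Z)) (Function('h')(Z) = Add(Z, Add(Z, Mul(-1, 6))) = Add(Z, Add(Z, -6)) = Add(Z, Add(-6, Z)) = Add(-6, Mul(2, Z)))
C = -2 (C = Mul(-1, Add(-6, Mul(2, Add(-2, 6)))) = Mul(-1, Add(-6, Mul(2, 4))) = Mul(-1, Add(-6, 8)) = Mul(-1, 2) = -2)
Mul(Add(C, 41), 10) = Mul(Add(-2, 41), 10) = Mul(39, 10) = 390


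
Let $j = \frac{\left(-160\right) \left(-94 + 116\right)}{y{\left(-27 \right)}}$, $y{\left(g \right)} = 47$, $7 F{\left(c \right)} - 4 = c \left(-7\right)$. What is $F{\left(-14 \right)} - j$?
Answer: $\frac{29434}{329} \approx 89.465$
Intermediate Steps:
$F{\left(c \right)} = \frac{4}{7} - c$ ($F{\left(c \right)} = \frac{4}{7} + \frac{c \left(-7\right)}{7} = \frac{4}{7} + \frac{\left(-7\right) c}{7} = \frac{4}{7} - c$)
$j = - \frac{3520}{47}$ ($j = \frac{\left(-160\right) \left(-94 + 116\right)}{47} = \left(-160\right) 22 \cdot \frac{1}{47} = \left(-3520\right) \frac{1}{47} = - \frac{3520}{47} \approx -74.894$)
$F{\left(-14 \right)} - j = \left(\frac{4}{7} - -14\right) - - \frac{3520}{47} = \left(\frac{4}{7} + 14\right) + \frac{3520}{47} = \frac{102}{7} + \frac{3520}{47} = \frac{29434}{329}$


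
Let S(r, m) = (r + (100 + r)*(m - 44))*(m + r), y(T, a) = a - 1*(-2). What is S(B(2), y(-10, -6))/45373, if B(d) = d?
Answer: 9788/45373 ≈ 0.21572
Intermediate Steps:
y(T, a) = 2 + a (y(T, a) = a + 2 = 2 + a)
S(r, m) = (m + r)*(r + (-44 + m)*(100 + r)) (S(r, m) = (r + (100 + r)*(-44 + m))*(m + r) = (r + (-44 + m)*(100 + r))*(m + r) = (m + r)*(r + (-44 + m)*(100 + r)))
S(B(2), y(-10, -6))/45373 = (-4400*(2 - 6) - 4400*2 - 43*2² + 100*(2 - 6)² + (2 - 6)*2² + 2*(2 - 6)² + 57*(2 - 6)*2)/45373 = (-4400*(-4) - 8800 - 43*4 + 100*(-4)² - 4*4 + 2*(-4)² + 57*(-4)*2)*(1/45373) = (17600 - 8800 - 172 + 100*16 - 16 + 2*16 - 456)*(1/45373) = (17600 - 8800 - 172 + 1600 - 16 + 32 - 456)*(1/45373) = 9788*(1/45373) = 9788/45373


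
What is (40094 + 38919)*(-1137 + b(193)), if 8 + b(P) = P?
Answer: -75220376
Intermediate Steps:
b(P) = -8 + P
(40094 + 38919)*(-1137 + b(193)) = (40094 + 38919)*(-1137 + (-8 + 193)) = 79013*(-1137 + 185) = 79013*(-952) = -75220376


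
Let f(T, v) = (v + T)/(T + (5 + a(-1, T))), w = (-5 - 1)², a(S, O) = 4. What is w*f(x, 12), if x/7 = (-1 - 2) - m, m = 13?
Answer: 3600/103 ≈ 34.951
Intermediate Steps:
x = -112 (x = 7*((-1 - 2) - 1*13) = 7*(-3 - 13) = 7*(-16) = -112)
w = 36 (w = (-6)² = 36)
f(T, v) = (T + v)/(9 + T) (f(T, v) = (v + T)/(T + (5 + 4)) = (T + v)/(T + 9) = (T + v)/(9 + T))
w*f(x, 12) = 36*((-112 + 12)/(9 - 112)) = 36*(-100/(-103)) = 36*(-1/103*(-100)) = 36*(100/103) = 3600/103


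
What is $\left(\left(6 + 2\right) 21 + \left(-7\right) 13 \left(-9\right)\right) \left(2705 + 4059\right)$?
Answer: $6676068$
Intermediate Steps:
$\left(\left(6 + 2\right) 21 + \left(-7\right) 13 \left(-9\right)\right) \left(2705 + 4059\right) = \left(8 \cdot 21 - -819\right) 6764 = \left(168 + 819\right) 6764 = 987 \cdot 6764 = 6676068$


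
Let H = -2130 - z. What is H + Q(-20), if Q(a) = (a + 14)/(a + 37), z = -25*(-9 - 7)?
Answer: -43016/17 ≈ -2530.4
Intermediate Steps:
z = 400 (z = -25*(-16) = 400)
Q(a) = (14 + a)/(37 + a)
H = -2530 (H = -2130 - 1*400 = -2130 - 400 = -2530)
H + Q(-20) = -2530 + (14 - 20)/(37 - 20) = -2530 - 6/17 = -43016/17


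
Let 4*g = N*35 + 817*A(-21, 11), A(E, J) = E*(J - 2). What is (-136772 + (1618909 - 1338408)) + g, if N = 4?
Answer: 420643/4 ≈ 1.0516e+5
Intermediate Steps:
A(E, J) = E*(-2 + J)
g = -154273/4 (g = (4*35 + 817*(-21*(-2 + 11)))/4 = (140 + 817*(-21*9))/4 = (140 + 817*(-189))/4 = (140 - 154413)/4 = (¼)*(-154273) = -154273/4 ≈ -38568.)
(-136772 + (1618909 - 1338408)) + g = (-136772 + (1618909 - 1338408)) - 154273/4 = (-136772 + 280501) - 154273/4 = 143729 - 154273/4 = 420643/4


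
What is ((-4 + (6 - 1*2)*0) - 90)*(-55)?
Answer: 5170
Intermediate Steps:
((-4 + (6 - 1*2)*0) - 90)*(-55) = ((-4 + (6 - 2)*0) - 90)*(-55) = ((-4 + 4*0) - 90)*(-55) = ((-4 + 0) - 90)*(-55) = (-4 - 90)*(-55) = -94*(-55) = 5170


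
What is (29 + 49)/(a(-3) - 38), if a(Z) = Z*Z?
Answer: -78/29 ≈ -2.6897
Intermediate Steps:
a(Z) = Z²
(29 + 49)/(a(-3) - 38) = (29 + 49)/((-3)² - 38) = 78/(9 - 38) = 78/(-29) = 78*(-1/29) = -78/29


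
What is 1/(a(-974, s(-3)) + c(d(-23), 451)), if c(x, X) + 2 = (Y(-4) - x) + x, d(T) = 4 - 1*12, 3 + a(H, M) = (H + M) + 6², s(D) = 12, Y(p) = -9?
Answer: -1/940 ≈ -0.0010638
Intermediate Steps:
a(H, M) = 33 + H + M (a(H, M) = -3 + ((H + M) + 6²) = -3 + ((H + M) + 36) = -3 + (36 + H + M) = 33 + H + M)
d(T) = -8 (d(T) = 4 - 12 = -8)
c(x, X) = -11 (c(x, X) = -2 + ((-9 - x) + x) = -2 - 9 = -11)
1/(a(-974, s(-3)) + c(d(-23), 451)) = 1/((33 - 974 + 12) - 11) = 1/(-929 - 11) = 1/(-940) = -1/940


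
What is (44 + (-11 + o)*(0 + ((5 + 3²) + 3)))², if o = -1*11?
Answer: 108900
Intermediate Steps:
o = -11
(44 + (-11 + o)*(0 + ((5 + 3²) + 3)))² = (44 + (-11 - 11)*(0 + ((5 + 3²) + 3)))² = (44 - 22*(0 + ((5 + 9) + 3)))² = (44 - 22*(0 + (14 + 3)))² = (44 - 22*(0 + 17))² = (44 - 22*17)² = (44 - 374)² = (-330)² = 108900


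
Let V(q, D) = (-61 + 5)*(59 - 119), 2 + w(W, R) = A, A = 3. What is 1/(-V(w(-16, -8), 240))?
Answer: -1/3360 ≈ -0.00029762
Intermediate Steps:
w(W, R) = 1 (w(W, R) = -2 + 3 = 1)
V(q, D) = 3360 (V(q, D) = -56*(-60) = 3360)
1/(-V(w(-16, -8), 240)) = 1/(-1*3360) = 1/(-3360) = -1/3360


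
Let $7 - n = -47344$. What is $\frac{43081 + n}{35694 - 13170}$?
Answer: $\frac{7536}{1877} \approx 4.0149$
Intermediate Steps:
$n = 47351$ ($n = 7 - -47344 = 7 + 47344 = 47351$)
$\frac{43081 + n}{35694 - 13170} = \frac{43081 + 47351}{35694 - 13170} = \frac{90432}{22524} = 90432 \cdot \frac{1}{22524} = \frac{7536}{1877}$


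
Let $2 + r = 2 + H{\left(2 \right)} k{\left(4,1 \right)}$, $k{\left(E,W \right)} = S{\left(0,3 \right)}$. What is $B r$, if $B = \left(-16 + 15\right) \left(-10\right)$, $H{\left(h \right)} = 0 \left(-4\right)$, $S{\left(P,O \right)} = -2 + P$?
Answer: $0$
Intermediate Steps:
$k{\left(E,W \right)} = -2$ ($k{\left(E,W \right)} = -2 + 0 = -2$)
$H{\left(h \right)} = 0$
$B = 10$ ($B = \left(-1\right) \left(-10\right) = 10$)
$r = 0$ ($r = -2 + \left(2 + 0 \left(-2\right)\right) = -2 + \left(2 + 0\right) = -2 + 2 = 0$)
$B r = 10 \cdot 0 = 0$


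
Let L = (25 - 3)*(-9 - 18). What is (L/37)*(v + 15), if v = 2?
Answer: -10098/37 ≈ -272.92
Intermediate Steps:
L = -594 (L = 22*(-27) = -594)
(L/37)*(v + 15) = (-594/37)*(2 + 15) = -594*1/37*17 = -594/37*17 = -10098/37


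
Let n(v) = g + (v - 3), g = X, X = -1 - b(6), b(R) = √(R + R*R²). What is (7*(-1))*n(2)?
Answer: 14 + 7*√222 ≈ 118.30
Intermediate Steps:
b(R) = √(R + R³)
X = -1 - √222 (X = -1 - √(6 + 6³) = -1 - √(6 + 216) = -1 - √222 ≈ -15.900)
g = -1 - √222 ≈ -15.900
n(v) = -4 + v - √222 (n(v) = (-1 - √222) + (v - 3) = (-1 - √222) + (-3 + v) = -4 + v - √222)
(7*(-1))*n(2) = (7*(-1))*(-4 + 2 - √222) = -7*(-2 - √222) = 14 + 7*√222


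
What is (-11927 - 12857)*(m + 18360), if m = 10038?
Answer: -703816032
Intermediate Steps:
(-11927 - 12857)*(m + 18360) = (-11927 - 12857)*(10038 + 18360) = -24784*28398 = -703816032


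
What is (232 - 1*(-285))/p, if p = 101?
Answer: 517/101 ≈ 5.1188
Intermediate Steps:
(232 - 1*(-285))/p = (232 - 1*(-285))/101 = (232 + 285)*(1/101) = 517*(1/101) = 517/101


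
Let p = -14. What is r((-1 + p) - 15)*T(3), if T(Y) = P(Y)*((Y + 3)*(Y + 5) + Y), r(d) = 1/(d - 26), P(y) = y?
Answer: -153/56 ≈ -2.7321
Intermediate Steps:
r(d) = 1/(-26 + d)
T(Y) = Y*(Y + (3 + Y)*(5 + Y)) (T(Y) = Y*((Y + 3)*(Y + 5) + Y) = Y*((3 + Y)*(5 + Y) + Y) = Y*(Y + (3 + Y)*(5 + Y)))
r((-1 + p) - 15)*T(3) = (3*(15 + 3² + 9*3))/(-26 + ((-1 - 14) - 15)) = (3*(15 + 9 + 27))/(-26 + (-15 - 15)) = (3*51)/(-26 - 30) = 153/(-56) = -1/56*153 = -153/56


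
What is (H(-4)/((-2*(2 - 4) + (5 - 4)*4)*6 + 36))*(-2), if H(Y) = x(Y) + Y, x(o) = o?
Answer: 4/21 ≈ 0.19048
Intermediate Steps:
H(Y) = 2*Y (H(Y) = Y + Y = 2*Y)
(H(-4)/((-2*(2 - 4) + (5 - 4)*4)*6 + 36))*(-2) = ((2*(-4))/((-2*(2 - 4) + (5 - 4)*4)*6 + 36))*(-2) = -8/((-2*(-2) + 1*4)*6 + 36)*(-2) = -8/((4 + 4)*6 + 36)*(-2) = -8/(8*6 + 36)*(-2) = -8/(48 + 36)*(-2) = -8/84*(-2) = -8*1/84*(-2) = -2/21*(-2) = 4/21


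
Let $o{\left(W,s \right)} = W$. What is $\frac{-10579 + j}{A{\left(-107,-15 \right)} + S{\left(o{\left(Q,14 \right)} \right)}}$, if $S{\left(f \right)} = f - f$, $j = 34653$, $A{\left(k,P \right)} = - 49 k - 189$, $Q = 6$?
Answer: $\frac{12037}{2527} \approx 4.7634$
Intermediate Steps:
$A{\left(k,P \right)} = -189 - 49 k$
$S{\left(f \right)} = 0$
$\frac{-10579 + j}{A{\left(-107,-15 \right)} + S{\left(o{\left(Q,14 \right)} \right)}} = \frac{-10579 + 34653}{\left(-189 - -5243\right) + 0} = \frac{24074}{\left(-189 + 5243\right) + 0} = \frac{24074}{5054 + 0} = \frac{24074}{5054} = 24074 \cdot \frac{1}{5054} = \frac{12037}{2527}$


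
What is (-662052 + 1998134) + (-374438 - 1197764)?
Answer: -236120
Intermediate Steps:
(-662052 + 1998134) + (-374438 - 1197764) = 1336082 - 1572202 = -236120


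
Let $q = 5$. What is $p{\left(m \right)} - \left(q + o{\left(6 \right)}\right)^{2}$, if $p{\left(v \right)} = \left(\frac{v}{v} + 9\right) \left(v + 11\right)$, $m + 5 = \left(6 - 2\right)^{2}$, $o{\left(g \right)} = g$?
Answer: $99$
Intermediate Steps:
$m = 11$ ($m = -5 + \left(6 - 2\right)^{2} = -5 + 4^{2} = -5 + 16 = 11$)
$p{\left(v \right)} = 110 + 10 v$ ($p{\left(v \right)} = \left(1 + 9\right) \left(11 + v\right) = 10 \left(11 + v\right) = 110 + 10 v$)
$p{\left(m \right)} - \left(q + o{\left(6 \right)}\right)^{2} = \left(110 + 10 \cdot 11\right) - \left(5 + 6\right)^{2} = \left(110 + 110\right) - 11^{2} = 220 - 121 = 99$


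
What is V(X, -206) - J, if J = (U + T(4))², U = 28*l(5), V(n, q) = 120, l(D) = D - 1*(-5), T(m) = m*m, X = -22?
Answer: -87496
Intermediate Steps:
T(m) = m²
l(D) = 5 + D (l(D) = D + 5 = 5 + D)
U = 280 (U = 28*(5 + 5) = 28*10 = 280)
J = 87616 (J = (280 + 4²)² = (280 + 16)² = 296² = 87616)
V(X, -206) - J = 120 - 1*87616 = 120 - 87616 = -87496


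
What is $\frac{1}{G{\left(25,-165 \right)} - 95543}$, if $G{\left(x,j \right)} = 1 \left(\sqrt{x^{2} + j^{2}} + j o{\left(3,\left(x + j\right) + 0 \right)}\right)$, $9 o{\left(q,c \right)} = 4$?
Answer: $- \frac{860547}{82282098151} - \frac{45 \sqrt{1114}}{82282098151} \approx -1.0477 \cdot 10^{-5}$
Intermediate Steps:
$o{\left(q,c \right)} = \frac{4}{9}$ ($o{\left(q,c \right)} = \frac{1}{9} \cdot 4 = \frac{4}{9}$)
$G{\left(x,j \right)} = \sqrt{j^{2} + x^{2}} + \frac{4 j}{9}$ ($G{\left(x,j \right)} = 1 \left(\sqrt{x^{2} + j^{2}} + j \frac{4}{9}\right) = 1 \left(\sqrt{j^{2} + x^{2}} + \frac{4 j}{9}\right) = \sqrt{j^{2} + x^{2}} + \frac{4 j}{9}$)
$\frac{1}{G{\left(25,-165 \right)} - 95543} = \frac{1}{\left(\sqrt{\left(-165\right)^{2} + 25^{2}} + \frac{4}{9} \left(-165\right)\right) - 95543} = \frac{1}{\left(\sqrt{27225 + 625} - \frac{220}{3}\right) - 95543} = \frac{1}{\left(\sqrt{27850} - \frac{220}{3}\right) - 95543} = \frac{1}{\left(5 \sqrt{1114} - \frac{220}{3}\right) - 95543} = \frac{1}{\left(- \frac{220}{3} + 5 \sqrt{1114}\right) - 95543} = \frac{1}{- \frac{286849}{3} + 5 \sqrt{1114}}$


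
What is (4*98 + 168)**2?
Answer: 313600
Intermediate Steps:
(4*98 + 168)**2 = (392 + 168)**2 = 560**2 = 313600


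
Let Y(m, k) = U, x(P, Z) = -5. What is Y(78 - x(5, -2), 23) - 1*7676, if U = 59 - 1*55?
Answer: -7672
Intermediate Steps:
U = 4 (U = 59 - 55 = 4)
Y(m, k) = 4
Y(78 - x(5, -2), 23) - 1*7676 = 4 - 1*7676 = 4 - 7676 = -7672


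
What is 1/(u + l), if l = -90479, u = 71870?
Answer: -1/18609 ≈ -5.3737e-5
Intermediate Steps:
1/(u + l) = 1/(71870 - 90479) = 1/(-18609) = -1/18609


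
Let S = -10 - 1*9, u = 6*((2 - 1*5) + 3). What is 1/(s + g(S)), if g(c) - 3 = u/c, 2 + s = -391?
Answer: -1/390 ≈ -0.0025641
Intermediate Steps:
s = -393 (s = -2 - 391 = -393)
u = 0 (u = 6*((2 - 5) + 3) = 6*(-3 + 3) = 6*0 = 0)
S = -19 (S = -10 - 9 = -19)
g(c) = 3 (g(c) = 3 + 0/c = 3 + 0 = 3)
1/(s + g(S)) = 1/(-393 + 3) = 1/(-390) = -1/390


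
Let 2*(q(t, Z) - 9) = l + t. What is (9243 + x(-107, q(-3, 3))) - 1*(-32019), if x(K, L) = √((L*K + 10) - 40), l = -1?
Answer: 41262 + I*√779 ≈ 41262.0 + 27.911*I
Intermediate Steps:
q(t, Z) = 17/2 + t/2 (q(t, Z) = 9 + (-1 + t)/2 = 9 + (-½ + t/2) = 17/2 + t/2)
x(K, L) = √(-30 + K*L) (x(K, L) = √((K*L + 10) - 40) = √((10 + K*L) - 40) = √(-30 + K*L))
(9243 + x(-107, q(-3, 3))) - 1*(-32019) = (9243 + √(-30 - 107*(17/2 + (½)*(-3)))) - 1*(-32019) = (9243 + √(-30 - 107*(17/2 - 3/2))) + 32019 = (9243 + √(-30 - 107*7)) + 32019 = (9243 + √(-30 - 749)) + 32019 = (9243 + √(-779)) + 32019 = (9243 + I*√779) + 32019 = 41262 + I*√779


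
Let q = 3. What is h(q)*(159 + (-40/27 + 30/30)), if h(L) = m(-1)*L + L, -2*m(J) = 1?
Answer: 2140/9 ≈ 237.78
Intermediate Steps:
m(J) = -1/2 (m(J) = -1/2*1 = -1/2)
h(L) = L/2 (h(L) = -L/2 + L = L/2)
h(q)*(159 + (-40/27 + 30/30)) = ((1/2)*3)*(159 + (-40/27 + 30/30)) = 3*(159 + (-40*1/27 + 30*(1/30)))/2 = 3*(159 + (-40/27 + 1))/2 = 3*(159 - 13/27)/2 = (3/2)*(4280/27) = 2140/9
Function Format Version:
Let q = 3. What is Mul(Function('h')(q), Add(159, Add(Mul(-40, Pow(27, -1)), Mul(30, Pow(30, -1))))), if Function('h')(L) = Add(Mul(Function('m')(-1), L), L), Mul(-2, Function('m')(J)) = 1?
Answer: Rational(2140, 9) ≈ 237.78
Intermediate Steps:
Function('m')(J) = Rational(-1, 2) (Function('m')(J) = Mul(Rational(-1, 2), 1) = Rational(-1, 2))
Function('h')(L) = Mul(Rational(1, 2), L) (Function('h')(L) = Add(Mul(Rational(-1, 2), L), L) = Mul(Rational(1, 2), L))
Mul(Function('h')(q), Add(159, Add(Mul(-40, Pow(27, -1)), Mul(30, Pow(30, -1))))) = Mul(Mul(Rational(1, 2), 3), Add(159, Add(Mul(-40, Pow(27, -1)), Mul(30, Pow(30, -1))))) = Mul(Rational(3, 2), Add(159, Add(Mul(-40, Rational(1, 27)), Mul(30, Rational(1, 30))))) = Mul(Rational(3, 2), Add(159, Add(Rational(-40, 27), 1))) = Mul(Rational(3, 2), Add(159, Rational(-13, 27))) = Mul(Rational(3, 2), Rational(4280, 27)) = Rational(2140, 9)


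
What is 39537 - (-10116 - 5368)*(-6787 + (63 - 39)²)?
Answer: -96131587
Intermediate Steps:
39537 - (-10116 - 5368)*(-6787 + (63 - 39)²) = 39537 - (-15484)*(-6787 + 24²) = 39537 - (-15484)*(-6787 + 576) = 39537 - (-15484)*(-6211) = 39537 - 1*96171124 = 39537 - 96171124 = -96131587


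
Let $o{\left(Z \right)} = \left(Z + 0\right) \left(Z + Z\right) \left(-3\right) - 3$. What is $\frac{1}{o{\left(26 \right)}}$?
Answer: $- \frac{1}{4059} \approx -0.00024637$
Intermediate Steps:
$o{\left(Z \right)} = -3 - 6 Z^{2}$ ($o{\left(Z \right)} = Z 2 Z \left(-3\right) - 3 = 2 Z^{2} \left(-3\right) - 3 = - 6 Z^{2} - 3 = -3 - 6 Z^{2}$)
$\frac{1}{o{\left(26 \right)}} = \frac{1}{-3 - 6 \cdot 26^{2}} = \frac{1}{-3 - 4056} = \frac{1}{-4059} = - \frac{1}{4059}$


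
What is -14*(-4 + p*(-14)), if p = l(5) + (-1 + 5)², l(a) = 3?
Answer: 3780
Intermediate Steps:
p = 19 (p = 3 + (-1 + 5)² = 3 + 4² = 3 + 16 = 19)
-14*(-4 + p*(-14)) = -14*(-4 + 19*(-14)) = -14*(-4 - 266) = -14*(-270) = 3780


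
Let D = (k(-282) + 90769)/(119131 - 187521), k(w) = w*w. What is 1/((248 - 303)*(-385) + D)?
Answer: 68390/1447987957 ≈ 4.7231e-5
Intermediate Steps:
k(w) = w**2
D = -170293/68390 (D = ((-282)**2 + 90769)/(119131 - 187521) = (79524 + 90769)/(-68390) = 170293*(-1/68390) = -170293/68390 ≈ -2.4900)
1/((248 - 303)*(-385) + D) = 1/((248 - 303)*(-385) - 170293/68390) = 1/(-55*(-385) - 170293/68390) = 1/(21175 - 170293/68390) = 1/(1447987957/68390) = 68390/1447987957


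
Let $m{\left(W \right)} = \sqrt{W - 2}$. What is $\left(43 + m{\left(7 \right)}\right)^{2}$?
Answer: $\left(43 + \sqrt{5}\right)^{2} \approx 2046.3$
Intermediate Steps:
$m{\left(W \right)} = \sqrt{-2 + W}$
$\left(43 + m{\left(7 \right)}\right)^{2} = \left(43 + \sqrt{-2 + 7}\right)^{2} = \left(43 + \sqrt{5}\right)^{2}$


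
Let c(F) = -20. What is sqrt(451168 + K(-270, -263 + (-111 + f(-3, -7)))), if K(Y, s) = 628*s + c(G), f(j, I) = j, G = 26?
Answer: 2*sqrt(53598) ≈ 463.02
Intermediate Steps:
K(Y, s) = -20 + 628*s (K(Y, s) = 628*s - 20 = -20 + 628*s)
sqrt(451168 + K(-270, -263 + (-111 + f(-3, -7)))) = sqrt(451168 + (-20 + 628*(-263 + (-111 - 3)))) = sqrt(451168 + (-20 + 628*(-263 - 114))) = sqrt(451168 + (-20 + 628*(-377))) = sqrt(451168 + (-20 - 236756)) = sqrt(451168 - 236776) = sqrt(214392) = 2*sqrt(53598)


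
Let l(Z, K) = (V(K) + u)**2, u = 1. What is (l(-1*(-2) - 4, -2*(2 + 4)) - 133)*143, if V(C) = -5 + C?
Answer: 17589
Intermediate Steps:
l(Z, K) = (-4 + K)**2 (l(Z, K) = ((-5 + K) + 1)**2 = (-4 + K)**2)
(l(-1*(-2) - 4, -2*(2 + 4)) - 133)*143 = ((-4 - 2*(2 + 4))**2 - 133)*143 = ((-4 - 2*6)**2 - 133)*143 = ((-4 - 12)**2 - 133)*143 = ((-16)**2 - 133)*143 = (256 - 133)*143 = 123*143 = 17589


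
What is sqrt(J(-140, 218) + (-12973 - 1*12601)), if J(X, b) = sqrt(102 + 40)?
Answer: sqrt(-25574 + sqrt(142)) ≈ 159.88*I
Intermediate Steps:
J(X, b) = sqrt(142)
sqrt(J(-140, 218) + (-12973 - 1*12601)) = sqrt(sqrt(142) + (-12973 - 1*12601)) = sqrt(sqrt(142) + (-12973 - 12601)) = sqrt(sqrt(142) - 25574) = sqrt(-25574 + sqrt(142))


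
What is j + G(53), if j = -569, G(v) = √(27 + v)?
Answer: -569 + 4*√5 ≈ -560.06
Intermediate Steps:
j + G(53) = -569 + √(27 + 53) = -569 + √80 = -569 + 4*√5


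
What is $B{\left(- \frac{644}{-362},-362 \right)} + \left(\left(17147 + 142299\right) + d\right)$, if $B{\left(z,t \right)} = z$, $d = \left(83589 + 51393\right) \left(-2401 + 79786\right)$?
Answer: $\frac{1890679214718}{181} \approx 1.0446 \cdot 10^{10}$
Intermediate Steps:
$d = 10445582070$ ($d = 134982 \cdot 77385 = 10445582070$)
$B{\left(- \frac{644}{-362},-362 \right)} + \left(\left(17147 + 142299\right) + d\right) = - \frac{644}{-362} + \left(\left(17147 + 142299\right) + 10445582070\right) = \left(-644\right) \left(- \frac{1}{362}\right) + \left(159446 + 10445582070\right) = \frac{322}{181} + 10445741516 = \frac{1890679214718}{181}$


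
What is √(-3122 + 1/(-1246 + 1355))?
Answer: I*√37092373/109 ≈ 55.875*I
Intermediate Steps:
√(-3122 + 1/(-1246 + 1355)) = √(-3122 + 1/109) = √(-340297/109) = I*√37092373/109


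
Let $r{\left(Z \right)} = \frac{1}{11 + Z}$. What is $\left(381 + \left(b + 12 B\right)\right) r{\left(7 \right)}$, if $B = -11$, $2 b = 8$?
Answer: $\frac{253}{18} \approx 14.056$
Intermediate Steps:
$b = 4$ ($b = \frac{1}{2} \cdot 8 = 4$)
$\left(381 + \left(b + 12 B\right)\right) r{\left(7 \right)} = \frac{381 + \left(4 + 12 \left(-11\right)\right)}{11 + 7} = \frac{381 + \left(4 - 132\right)}{18} = \left(381 - 128\right) \frac{1}{18} = 253 \cdot \frac{1}{18} = \frac{253}{18}$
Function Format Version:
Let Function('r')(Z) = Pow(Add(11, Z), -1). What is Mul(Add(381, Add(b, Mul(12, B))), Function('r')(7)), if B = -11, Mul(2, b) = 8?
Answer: Rational(253, 18) ≈ 14.056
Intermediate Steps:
b = 4 (b = Mul(Rational(1, 2), 8) = 4)
Mul(Add(381, Add(b, Mul(12, B))), Function('r')(7)) = Mul(Add(381, Add(4, Mul(12, -11))), Pow(Add(11, 7), -1)) = Mul(Add(381, Add(4, -132)), Pow(18, -1)) = Mul(Add(381, -128), Rational(1, 18)) = Mul(253, Rational(1, 18)) = Rational(253, 18)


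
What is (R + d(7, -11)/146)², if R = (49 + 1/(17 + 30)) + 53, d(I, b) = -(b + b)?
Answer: 122886704704/11771761 ≈ 10439.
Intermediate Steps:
d(I, b) = -2*b
R = 4795/47 (R = (49 + 1/47) + 53 = 2304/47 + 53 = 4795/47 ≈ 102.02)
(R + d(7, -11)/146)² = (4795/47 - 2*(-11)/146)² = (4795/47 + 22*(1/146))² = (4795/47 + 11/73)² = (350552/3431)² = 122886704704/11771761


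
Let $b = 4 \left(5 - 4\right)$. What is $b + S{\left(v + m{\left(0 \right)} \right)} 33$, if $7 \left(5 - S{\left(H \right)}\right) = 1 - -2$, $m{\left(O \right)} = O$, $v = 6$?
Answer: $\frac{1084}{7} \approx 154.86$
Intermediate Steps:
$b = 4$ ($b = 4 \cdot 1 = 4$)
$S{\left(H \right)} = \frac{32}{7}$ ($S{\left(H \right)} = 5 - \frac{1 - -2}{7} = 5 - \frac{1 + 2}{7} = 5 - \frac{3}{7} = \frac{32}{7}$)
$b + S{\left(v + m{\left(0 \right)} \right)} 33 = 4 + \frac{32}{7} \cdot 33 = 4 + \frac{1056}{7} = \frac{1084}{7}$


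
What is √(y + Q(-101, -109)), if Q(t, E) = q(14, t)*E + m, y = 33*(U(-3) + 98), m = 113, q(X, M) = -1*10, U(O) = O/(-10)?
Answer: 27*√610/10 ≈ 66.685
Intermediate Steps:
U(O) = -O/10 (U(O) = O*(-⅒) = -O/10)
q(X, M) = -10
y = 32439/10 (y = 33*(-⅒*(-3) + 98) = 33*(3/10 + 98) = 33*(983/10) = 32439/10 ≈ 3243.9)
Q(t, E) = 113 - 10*E (Q(t, E) = -10*E + 113 = 113 - 10*E)
√(y + Q(-101, -109)) = √(32439/10 + (113 - 10*(-109))) = √(32439/10 + (113 + 1090)) = √(32439/10 + 1203) = √(44469/10) = 27*√610/10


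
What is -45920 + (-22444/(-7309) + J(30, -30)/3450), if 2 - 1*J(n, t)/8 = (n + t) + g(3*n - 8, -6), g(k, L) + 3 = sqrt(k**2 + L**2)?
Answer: -115784329184/2521605 - 104*sqrt(10)/1725 ≈ -45917.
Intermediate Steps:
g(k, L) = -3 + sqrt(L**2 + k**2) (g(k, L) = -3 + sqrt(k**2 + L**2) = -3 + sqrt(L**2 + k**2))
J(n, t) = 40 - 8*n - 8*t - 8*sqrt(36 + (-8 + 3*n)**2) (J(n, t) = 16 - 8*((n + t) + (-3 + sqrt((-6)**2 + (3*n - 8)**2))) = 16 - 8*((n + t) + (-3 + sqrt(36 + (-8 + 3*n)**2))) = 16 - 8*(-3 + n + t + sqrt(36 + (-8 + 3*n)**2)) = 16 + (24 - 8*n - 8*t - 8*sqrt(36 + (-8 + 3*n)**2)) = 40 - 8*n - 8*t - 8*sqrt(36 + (-8 + 3*n)**2))
-45920 + (-22444/(-7309) + J(30, -30)/3450) = -45920 + (-22444/(-7309) + (40 - 8*30 - 8*(-30) - 8*sqrt(36 + (-8 + 3*30)**2))/3450) = -45920 + (-22444*(-1/7309) + (40 - 240 + 240 - 8*sqrt(36 + (-8 + 90)**2))*(1/3450)) = -45920 + (22444/7309 + (40 - 240 + 240 - 8*sqrt(36 + 82**2))*(1/3450)) = -45920 + (22444/7309 + (40 - 240 + 240 - 8*sqrt(36 + 6724))*(1/3450)) = -45920 + (22444/7309 + (40 - 240 + 240 - 208*sqrt(10))*(1/3450)) = -45920 + (22444/7309 + (40 - 208*sqrt(10))*(1/3450)) = -45920 + (22444/7309 + (4/345 - 104*sqrt(10)/1725)) = -45920 + (7772416/2521605 - 104*sqrt(10)/1725) = -115784329184/2521605 - 104*sqrt(10)/1725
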